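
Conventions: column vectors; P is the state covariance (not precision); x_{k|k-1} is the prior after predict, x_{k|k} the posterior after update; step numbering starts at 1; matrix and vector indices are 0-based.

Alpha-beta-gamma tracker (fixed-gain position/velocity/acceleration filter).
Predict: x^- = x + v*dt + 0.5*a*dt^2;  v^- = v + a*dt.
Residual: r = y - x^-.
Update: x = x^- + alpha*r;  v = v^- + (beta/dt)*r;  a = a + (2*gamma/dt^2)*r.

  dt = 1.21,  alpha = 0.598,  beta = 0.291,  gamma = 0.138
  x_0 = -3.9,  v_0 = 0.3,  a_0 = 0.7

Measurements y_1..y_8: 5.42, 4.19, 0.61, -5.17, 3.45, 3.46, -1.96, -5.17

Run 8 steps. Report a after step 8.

a_post = 0.5360

step 1: x_pred=-3.0246  r=8.4446  x^+=2.0253  v^+=3.1779  a^+=2.2919
step 2: x_pred=7.5483  r=-3.3583  x^+=5.5400  v^+=5.1434  a^+=1.6588
step 3: x_pred=12.9779  r=-12.3679  x^+=5.5819  v^+=4.1762  a^+=-0.6727
step 4: x_pred=10.1426  r=-15.3126  x^+=0.9857  v^+=-0.3204  a^+=-3.5593
step 5: x_pred=-2.0076  r=5.4576  x^+=1.2560  v^+=-3.3146  a^+=-2.5305
step 6: x_pred=-4.6071  r=8.0671  x^+=0.2170  v^+=-4.4364  a^+=-1.0097
step 7: x_pred=-5.8902  r=3.9302  x^+=-3.5399  v^+=-4.7130  a^+=-0.2689
step 8: x_pred=-9.4394  r=4.2694  x^+=-6.8863  v^+=-4.0115  a^+=0.5360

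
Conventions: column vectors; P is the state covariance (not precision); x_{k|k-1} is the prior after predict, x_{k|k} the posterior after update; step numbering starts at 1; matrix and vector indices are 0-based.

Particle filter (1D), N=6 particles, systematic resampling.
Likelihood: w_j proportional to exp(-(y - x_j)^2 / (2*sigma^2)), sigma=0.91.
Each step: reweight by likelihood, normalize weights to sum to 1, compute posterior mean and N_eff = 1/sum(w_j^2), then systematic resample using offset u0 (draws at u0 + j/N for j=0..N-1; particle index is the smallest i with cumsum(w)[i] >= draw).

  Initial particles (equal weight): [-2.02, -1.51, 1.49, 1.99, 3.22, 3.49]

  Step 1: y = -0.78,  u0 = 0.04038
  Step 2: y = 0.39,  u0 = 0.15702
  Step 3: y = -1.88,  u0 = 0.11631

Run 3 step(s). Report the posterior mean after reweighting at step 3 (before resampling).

step 1: w=[0.3365, 0.6172, 0.0379, 0.0083, 0.0001, 0.0000]  mean=-1.5385  Neff=2.0173  idx=[0, 0, 1, 1, 1, 1]
step 2: w=[0.0585, 0.0585, 0.2207, 0.2207, 0.2207, 0.2207]  mean=-1.5697  Neff=4.9569  idx=[2, 2, 3, 4, 5, 5]
step 3: w=[0.1667, 0.1667, 0.1667, 0.1667, 0.1667, 0.1667]  mean=-1.5100  Neff=6.0000  idx=[0, 1, 2, 3, 4, 5]

post_mean = -1.5100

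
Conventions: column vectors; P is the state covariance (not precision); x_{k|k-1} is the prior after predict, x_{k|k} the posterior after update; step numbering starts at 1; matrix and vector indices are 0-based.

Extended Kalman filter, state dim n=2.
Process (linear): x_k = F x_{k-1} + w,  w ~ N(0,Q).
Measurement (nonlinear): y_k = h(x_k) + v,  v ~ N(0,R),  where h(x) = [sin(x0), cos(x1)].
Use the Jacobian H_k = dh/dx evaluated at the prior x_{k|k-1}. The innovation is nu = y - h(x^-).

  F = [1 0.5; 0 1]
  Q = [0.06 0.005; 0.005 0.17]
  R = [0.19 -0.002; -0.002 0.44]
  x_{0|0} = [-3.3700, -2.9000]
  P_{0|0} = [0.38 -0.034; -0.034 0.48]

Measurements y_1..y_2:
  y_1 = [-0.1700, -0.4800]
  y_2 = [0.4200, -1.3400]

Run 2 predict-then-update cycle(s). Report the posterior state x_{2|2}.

x_post = [-5.9958, -2.7021]

step 1: x^-=[-4.8200, -2.9000]  P^-=[0.5260 0.2110; 0.2110 0.6500]  H_jac=[0.1074 0.0000; 0.0000 0.2392]  S=[0.1961 0.0034; 0.0034 0.4772]  K=[0.2863 0.1037; 0.1099 0.3251]  nu=[-1.1642, 0.4910]  x^+=[-5.1024, -2.8684]  P^+=[0.5046 0.1884; 0.1884 0.5970]
step 2: x^-=[-6.5366, -2.8684]  P^-=[0.9022 0.4919; 0.4919 0.7670]  H_jac=[0.9681 0.0000; 0.0000 0.2699]  S=[1.0355 0.1265; 0.1265 0.4959]  K=[0.8368 0.0542; 0.4220 0.3097]  nu=[0.6707, -0.3771]  x^+=[-5.9958, -2.7021]  P^+=[0.1641 0.0822; 0.0822 0.5019]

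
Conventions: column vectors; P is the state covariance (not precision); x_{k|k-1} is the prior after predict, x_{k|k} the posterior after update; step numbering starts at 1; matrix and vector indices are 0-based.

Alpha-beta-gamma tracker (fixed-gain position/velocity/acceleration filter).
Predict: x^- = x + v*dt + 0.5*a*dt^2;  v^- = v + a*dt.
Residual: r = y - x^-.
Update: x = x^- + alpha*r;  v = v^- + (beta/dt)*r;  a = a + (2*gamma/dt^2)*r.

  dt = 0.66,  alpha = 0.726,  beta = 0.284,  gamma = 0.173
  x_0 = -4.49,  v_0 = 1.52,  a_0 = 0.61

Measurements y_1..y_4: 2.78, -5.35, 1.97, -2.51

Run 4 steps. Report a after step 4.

a_post = -5.1401

step 1: x_pred=-3.3539  r=6.1339  x^+=1.0993  v^+=4.5621  a^+=5.4822
step 2: x_pred=5.3043  r=-10.6543  x^+=-2.4307  v^+=3.5958  a^+=-2.9805
step 3: x_pred=-0.7067  r=2.6767  x^+=1.2366  v^+=2.7804  a^+=-0.8544
step 4: x_pred=2.8855  r=-5.3955  x^+=-1.0316  v^+=-0.1053  a^+=-5.1401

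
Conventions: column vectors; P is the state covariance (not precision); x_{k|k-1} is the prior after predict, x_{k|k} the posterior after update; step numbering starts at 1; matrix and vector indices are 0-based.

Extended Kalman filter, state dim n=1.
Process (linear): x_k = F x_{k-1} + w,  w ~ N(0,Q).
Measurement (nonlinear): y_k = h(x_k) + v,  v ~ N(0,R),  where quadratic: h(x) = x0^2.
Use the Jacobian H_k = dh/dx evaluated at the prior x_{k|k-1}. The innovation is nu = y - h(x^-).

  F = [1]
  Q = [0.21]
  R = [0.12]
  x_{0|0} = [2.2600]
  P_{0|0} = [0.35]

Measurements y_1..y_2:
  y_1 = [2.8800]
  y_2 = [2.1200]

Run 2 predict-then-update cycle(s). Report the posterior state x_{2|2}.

step 1: x^-=[2.2600]  P^-=[0.5600]  H_jac=[4.5200]  S=[11.5610]  K=[0.2189]  nu=[-2.2276]  x^+=[1.7723]  P^+=[0.0058]
step 2: x^-=[1.7723]  P^-=[0.2158]  H_jac=[3.5446]  S=[2.8315]  K=[0.2702]  nu=[-1.0210]  x^+=[1.4964]  P^+=[0.0091]

x_post = [1.4964]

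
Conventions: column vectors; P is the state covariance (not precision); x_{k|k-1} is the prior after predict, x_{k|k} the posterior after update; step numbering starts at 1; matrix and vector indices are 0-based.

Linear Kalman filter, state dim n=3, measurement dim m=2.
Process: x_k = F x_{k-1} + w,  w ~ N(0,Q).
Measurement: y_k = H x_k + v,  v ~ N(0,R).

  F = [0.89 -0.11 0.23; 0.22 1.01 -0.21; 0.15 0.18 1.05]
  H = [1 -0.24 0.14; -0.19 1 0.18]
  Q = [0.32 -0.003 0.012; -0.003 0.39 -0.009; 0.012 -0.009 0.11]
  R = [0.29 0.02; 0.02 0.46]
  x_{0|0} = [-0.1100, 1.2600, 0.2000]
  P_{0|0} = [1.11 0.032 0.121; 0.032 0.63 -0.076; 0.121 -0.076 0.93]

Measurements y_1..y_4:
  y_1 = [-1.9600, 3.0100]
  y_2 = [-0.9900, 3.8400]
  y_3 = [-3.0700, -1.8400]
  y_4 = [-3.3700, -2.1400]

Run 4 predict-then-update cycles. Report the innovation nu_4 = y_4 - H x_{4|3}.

innov = [-1.6637, -1.7001]

step 1: x^-=[-0.1905, 1.2064, 0.4203]  P^-=[1.3032 0.0915 0.4998; 0.0915 1.1627 -0.1104; 0.4998 -0.1104 1.1918]  S=[1.7869 -0.3149; -0.3149 1.5996]  K=[0.7758 0.1114; 0.0108 0.7057; 0.4029 0.0851]  nu=[-1.5388, 1.6918]  x^+=[-1.1958, 2.3836, -0.0557]  P^+=[0.2623 0.1236 -0.0390; 0.1236 0.3707 -0.1243; -0.0390 -0.1243 0.9118]
step 2: x^-=[-1.3393, 2.1561, 0.1912]  P^-=[0.5466 0.0448 0.2491; 0.0448 0.9323 -0.2453; 0.2491 -0.2453 1.0806]  S=[0.9762 -0.2191; -0.2191 1.3247]  K=[0.6047 0.0893; -0.0721 0.6521; 0.4713 0.0039]  nu=[0.8400, 1.3950]  x^+=[-0.7068, 3.0052, 0.5924]  P^+=[0.2028 0.0953 -0.0198; 0.0953 0.3433 -0.1482; -0.0198 -0.1482 0.8645]
step 3: x^-=[-0.8234, 2.7554, 1.0570]  P^-=[0.5112 0.0050 0.2465; 0.0050 0.8952 -0.2678; 0.2465 -0.2678 1.0217]  S=[0.9574 -0.2491; -0.2491 1.2916]  K=[0.5887 0.0766; -0.0925 0.6372; 0.4713 -0.0103]  nu=[-1.7333, -4.9421]  x^+=[-2.2221, -0.2332, 0.2911]  P^+=[0.1943 0.0858 -0.0106; 0.0858 0.3332 -0.1425; -0.0106 -0.1425 0.8065]
step 4: x^-=[-1.8850, -0.7855, -0.0696]  P^-=[0.5067 -0.0008 0.2387; -0.0008 0.8745 -0.2513; 0.2387 -0.2513 0.9617]  S=[0.9500 -0.2504; -0.2504 1.2774]  K=[0.5879 0.0729; -0.0924 0.6311; 0.4545 -0.0076]  nu=[-1.6637, -1.7001]  x^+=[-2.9872, -1.7048, -0.8128]  P^+=[0.1930 0.0833 -0.0073; 0.0833 0.3283 -0.1333; -0.0073 -0.1333 0.7637]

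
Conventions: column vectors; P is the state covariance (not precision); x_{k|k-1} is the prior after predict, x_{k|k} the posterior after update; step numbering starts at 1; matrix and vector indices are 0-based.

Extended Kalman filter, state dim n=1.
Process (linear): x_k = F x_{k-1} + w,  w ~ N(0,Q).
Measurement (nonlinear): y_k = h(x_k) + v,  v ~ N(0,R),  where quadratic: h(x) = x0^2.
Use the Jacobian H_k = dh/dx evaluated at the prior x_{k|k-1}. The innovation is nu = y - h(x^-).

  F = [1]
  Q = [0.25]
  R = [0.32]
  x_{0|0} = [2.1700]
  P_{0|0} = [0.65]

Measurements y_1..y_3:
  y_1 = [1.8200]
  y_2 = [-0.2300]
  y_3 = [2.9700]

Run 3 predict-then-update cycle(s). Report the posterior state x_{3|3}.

x_post = [1.8112]

step 1: x^-=[2.1700]  P^-=[0.9000]  H_jac=[4.3400]  S=[17.2720]  K=[0.2261]  nu=[-2.8889]  x^+=[1.5167]  P^+=[0.0167]
step 2: x^-=[1.5167]  P^-=[0.2667]  H_jac=[3.0334]  S=[2.7738]  K=[0.2916]  nu=[-2.5303]  x^+=[0.7788]  P^+=[0.0308]
step 3: x^-=[0.7788]  P^-=[0.2808]  H_jac=[1.5575]  S=[1.0011]  K=[0.4368]  nu=[2.3635]  x^+=[1.8112]  P^+=[0.0897]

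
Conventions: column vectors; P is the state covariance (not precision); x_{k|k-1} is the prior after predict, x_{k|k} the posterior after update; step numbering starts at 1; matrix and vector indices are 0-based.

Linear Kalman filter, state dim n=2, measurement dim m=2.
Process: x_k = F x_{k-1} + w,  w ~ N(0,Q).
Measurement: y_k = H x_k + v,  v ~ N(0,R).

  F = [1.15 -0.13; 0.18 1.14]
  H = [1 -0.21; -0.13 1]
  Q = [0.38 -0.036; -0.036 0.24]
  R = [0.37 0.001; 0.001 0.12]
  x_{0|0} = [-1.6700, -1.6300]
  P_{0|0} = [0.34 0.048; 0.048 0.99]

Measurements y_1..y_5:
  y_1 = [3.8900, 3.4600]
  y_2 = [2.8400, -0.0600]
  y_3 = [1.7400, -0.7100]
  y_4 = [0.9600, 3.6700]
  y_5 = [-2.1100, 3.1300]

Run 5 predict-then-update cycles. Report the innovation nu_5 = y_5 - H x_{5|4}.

innov = [-3.0627, -0.5465]

step 1: x^-=[-1.7086, -2.1588]  P^-=[0.8320 -0.0505; -0.0505 1.5573]  S=[1.2919 -0.4861; -0.4861 1.7045]  K=[0.6914 0.1041; 0.0593 0.9344]  nu=[5.1453, 5.3967]  x^+=[2.4105, 3.1893]  P^+=[0.2659 0.0478; 0.0478 0.1184]
step 2: x^-=[2.3574, 4.0697]  P^-=[0.7194 0.0630; 0.0630 0.4221]  S=[1.0816 -0.1165; -0.1165 0.5379]  K=[0.6623 0.0866; 0.0606 0.7826]  nu=[1.3372, -3.8232]  x^+=[2.9119, 1.1585]  P^+=[0.2544 0.0441; 0.0441 0.0997]
step 3: x^-=[3.1980, 1.8448]  P^-=[0.7049 0.0587; 0.0587 0.3959]  S=[1.0677 -0.1135; -0.1135 0.5126]  K=[0.6573 0.0813; 0.0590 0.7706]  nu=[-1.0706, -2.1391]  x^+=[2.3205, 0.1333]  P^+=[0.2524 0.0432; 0.0432 0.0981]
step 4: x^-=[2.6512, 0.5696]  P^-=[0.7025 0.0573; 0.0573 0.3935]  S=[1.0658 -0.1140; -0.1140 0.5104]  K=[0.6564 0.0801; 0.0586 0.7693]  nu=[-1.5716, 3.4450]  x^+=[1.8955, 3.1279]  P^+=[0.2520 0.0430; 0.0430 0.0980]
step 5: x^-=[1.7732, 3.9070]  P^-=[0.7020 0.0570; 0.0570 0.3931]  S=[1.0654 -0.1142; -0.1142 0.5102]  K=[0.6563 0.0798; 0.0585 0.7692]  nu=[-3.0627, -0.5465]  x^+=[-0.2804, 3.3075]  P^+=[0.2519 0.0430; 0.0430 0.0979]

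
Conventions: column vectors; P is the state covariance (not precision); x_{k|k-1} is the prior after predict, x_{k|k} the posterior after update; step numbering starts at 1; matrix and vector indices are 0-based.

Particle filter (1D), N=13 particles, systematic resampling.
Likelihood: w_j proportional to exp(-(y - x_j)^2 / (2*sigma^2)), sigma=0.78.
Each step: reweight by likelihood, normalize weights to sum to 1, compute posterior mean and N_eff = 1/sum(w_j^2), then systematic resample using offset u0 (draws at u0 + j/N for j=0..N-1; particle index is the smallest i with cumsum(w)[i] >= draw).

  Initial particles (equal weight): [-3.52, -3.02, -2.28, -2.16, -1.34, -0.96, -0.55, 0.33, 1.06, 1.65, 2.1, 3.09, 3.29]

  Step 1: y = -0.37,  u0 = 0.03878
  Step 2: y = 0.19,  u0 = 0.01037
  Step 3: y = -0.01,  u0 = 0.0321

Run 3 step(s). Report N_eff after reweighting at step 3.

N_eff = 11.9781

step 1: w=[0.0001, 0.0010, 0.0155, 0.0224, 0.1439, 0.2342, 0.3035, 0.2084, 0.0581, 0.0109, 0.0021, 0.0000, 0.0000]  mean=-0.5189  Neff=4.6442  idx=[3, 4, 5, 5, 5, 6, 6, 6, 6, 7, 7, 7, 8]
step 2: w=[0.0015, 0.0203, 0.0468, 0.0468, 0.0468, 0.0885, 0.0885, 0.0885, 0.0885, 0.1365, 0.1365, 0.1365, 0.0745]  mean=-0.1456  Neff=10.0259  idx=[1, 3, 5, 5, 6, 7, 8, 9, 9, 10, 10, 11, 12]
step 3: w=[0.0244, 0.0497, 0.0821, 0.0821, 0.0821, 0.0821, 0.0821, 0.0949, 0.0949, 0.0949, 0.0949, 0.0949, 0.0407]  mean=-0.1065  Neff=11.9781  idx=[1, 2, 3, 4, 5, 6, 7, 7, 8, 9, 10, 11, 11]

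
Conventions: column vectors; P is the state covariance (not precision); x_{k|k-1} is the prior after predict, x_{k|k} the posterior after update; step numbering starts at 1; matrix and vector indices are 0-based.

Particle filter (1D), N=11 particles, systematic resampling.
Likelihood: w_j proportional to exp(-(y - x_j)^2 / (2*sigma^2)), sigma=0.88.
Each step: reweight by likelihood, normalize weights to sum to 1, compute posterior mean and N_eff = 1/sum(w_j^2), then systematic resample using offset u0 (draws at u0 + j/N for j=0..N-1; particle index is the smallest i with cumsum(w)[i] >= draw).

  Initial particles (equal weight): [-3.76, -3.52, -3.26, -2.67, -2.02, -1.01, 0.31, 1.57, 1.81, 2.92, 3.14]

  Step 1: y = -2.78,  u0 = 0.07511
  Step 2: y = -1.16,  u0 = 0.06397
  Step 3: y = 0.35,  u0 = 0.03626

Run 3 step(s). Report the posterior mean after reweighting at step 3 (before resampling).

step 1: w=[0.1373, 0.1793, 0.2200, 0.2533, 0.1758, 0.0338, 0.0005, 0.0000, 0.0000, 0.0000, 0.0000]  mean=-2.9299  Neff=5.1124  idx=[0, 1, 1, 2, 2, 2, 3, 3, 4, 4, 5]
step 2: w=[0.0043, 0.0094, 0.0094, 0.0198, 0.0198, 0.0198, 0.0784, 0.0784, 0.2120, 0.2120, 0.3368]  mean=-1.8912  Neff=4.6100  idx=[5, 6, 8, 8, 8, 9, 9, 10, 10, 10, 10]
step 3: w=[0.0002, 0.0021, 0.0197, 0.0197, 0.0197, 0.0197, 0.0197, 0.2248, 0.2248, 0.2248, 0.2248]  mean=-1.1135  Neff=4.9011  idx=[3, 7, 7, 7, 8, 8, 9, 9, 9, 10, 10]

post_mean = -1.1135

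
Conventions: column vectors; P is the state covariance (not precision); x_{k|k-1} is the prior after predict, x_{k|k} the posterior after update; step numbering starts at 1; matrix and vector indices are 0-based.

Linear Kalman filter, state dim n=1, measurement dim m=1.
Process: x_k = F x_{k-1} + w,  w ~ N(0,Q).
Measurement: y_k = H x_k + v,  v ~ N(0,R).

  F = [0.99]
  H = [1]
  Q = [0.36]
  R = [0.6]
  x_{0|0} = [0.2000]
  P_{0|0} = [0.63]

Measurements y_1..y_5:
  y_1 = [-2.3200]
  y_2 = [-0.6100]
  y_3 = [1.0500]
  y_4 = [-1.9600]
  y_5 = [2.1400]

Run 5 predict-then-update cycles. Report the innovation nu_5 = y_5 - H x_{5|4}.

innov = [3.1099]

step 1: x^-=[0.1980]  P^-=[0.9775]  S=[1.5775]  K=[0.6196]  nu=[-2.5180]  x^+=[-1.3623]  P^+=[0.3718]
step 2: x^-=[-1.3486]  P^-=[0.7244]  S=[1.3244]  K=[0.5470]  nu=[0.7386]  x^+=[-0.9446]  P^+=[0.3282]
step 3: x^-=[-0.9352]  P^-=[0.6816]  S=[1.2816]  K=[0.5319]  nu=[1.9852]  x^+=[0.1206]  P^+=[0.3191]
step 4: x^-=[0.1194]  P^-=[0.6728]  S=[1.2728]  K=[0.5286]  nu=[-2.0794]  x^+=[-0.9797]  P^+=[0.3172]
step 5: x^-=[-0.9699]  P^-=[0.6708]  S=[1.2708]  K=[0.5279]  nu=[3.1099]  x^+=[0.6717]  P^+=[0.3167]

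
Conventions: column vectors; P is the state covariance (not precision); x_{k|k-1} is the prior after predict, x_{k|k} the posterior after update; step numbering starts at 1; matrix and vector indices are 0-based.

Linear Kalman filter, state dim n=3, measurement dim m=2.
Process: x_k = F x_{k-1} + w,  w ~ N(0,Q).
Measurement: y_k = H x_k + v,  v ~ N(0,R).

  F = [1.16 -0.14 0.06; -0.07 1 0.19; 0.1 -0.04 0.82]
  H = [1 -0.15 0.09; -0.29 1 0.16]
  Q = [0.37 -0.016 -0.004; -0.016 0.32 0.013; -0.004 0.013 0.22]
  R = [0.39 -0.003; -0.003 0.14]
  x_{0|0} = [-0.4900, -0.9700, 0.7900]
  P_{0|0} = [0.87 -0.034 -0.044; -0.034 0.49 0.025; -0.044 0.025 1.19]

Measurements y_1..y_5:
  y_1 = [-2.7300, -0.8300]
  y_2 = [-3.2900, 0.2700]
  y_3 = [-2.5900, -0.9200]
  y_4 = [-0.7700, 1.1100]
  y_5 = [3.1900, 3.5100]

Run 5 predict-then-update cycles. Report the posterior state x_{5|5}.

step 1: x^-=[-0.3852, -0.7856, 0.6376]  P^-=[1.5591 -0.1901 0.1152; -0.1901 0.8727 0.1912; 0.1152 0.1912 1.0211]  S=[2.0496 -0.7417; -0.7417 1.3307]  K=[0.7641 -0.0429; 0.1408 0.7987; 0.2185 0.3631]  nu=[-2.5200, -0.2581]  x^+=[-2.2997, -1.3465, -0.0067]  P^+=[0.3113 0.0831 -0.0073; 0.0831 0.1500 -0.0904; -0.0073 -0.0904 0.8655]
step 2: x^-=[-2.4796, -1.1868, -0.1816]  P^-=[0.7684 0.0402 0.0741; 0.0402 0.4569 0.0750; 0.0741 0.0750 0.8093]  S=[1.1745 -0.2258; -0.2258 0.6761]  K=[0.6478 -0.0361; 0.1194 0.7163; 0.1791 0.3306]  nu=[-0.9721, 0.7668]  x^+=[-3.1370, -0.7537, -0.1022]  P^+=[0.2640 0.0707 -0.0072; 0.0707 0.1320 -0.0723; -0.0072 -0.0723 0.7245]
step 3: x^-=[-3.5396, -0.5535, -0.3673]  P^-=[0.7077 0.0311 0.0603; 0.0311 0.4423 0.0676; 0.0603 0.0676 0.7130]  S=[1.1131 -0.2193; -0.2193 0.6580]  K=[0.6285 -0.0405; 0.1143 0.7129; 0.1626 0.3037]  nu=[0.8996, -1.3342]  x^+=[-2.9202, -1.4019, -0.6263]  P^+=[0.2558 0.0674 -0.0049; 0.0674 0.1290 -0.0625; -0.0049 -0.0625 0.6446]
step 4: x^-=[-3.2287, -1.3165, -0.7495]  P^-=[0.6975 0.0282 0.0567; 0.0282 0.4405 0.0628; 0.0567 0.0628 0.6589]  S=[1.1028 -0.2207; -0.2207 0.6545]  K=[0.6250 -0.0414; 0.1137 0.7142; 0.1534 0.2836]  nu=[2.3287, 1.6101]  x^+=[-1.8398, 0.0983, 0.0644]  P^+=[0.2542 0.0666 -0.0036; 0.0666 0.1282 -0.0577; -0.0036 -0.0577 0.5995]
step 5: x^-=[-2.1441, 0.2393, -0.1351]  P^-=[0.6955 0.0275 0.0550; 0.0275 0.4399 0.0596; 0.0550 0.0596 0.6285]  S=[1.1006 -0.2217; -0.2217 0.6525]  K=[0.6244 -0.0414; 0.1140 0.7153; 0.1478 0.2712]  nu=[5.3822, 2.6705]  x^+=[1.1059, 2.7628, 1.3849]  P^+=[0.2539 0.0665 -0.0031; 0.0665 0.1279 -0.0553; -0.0031 -0.0553 0.5743]

x_post = [1.1059, 2.7628, 1.3849]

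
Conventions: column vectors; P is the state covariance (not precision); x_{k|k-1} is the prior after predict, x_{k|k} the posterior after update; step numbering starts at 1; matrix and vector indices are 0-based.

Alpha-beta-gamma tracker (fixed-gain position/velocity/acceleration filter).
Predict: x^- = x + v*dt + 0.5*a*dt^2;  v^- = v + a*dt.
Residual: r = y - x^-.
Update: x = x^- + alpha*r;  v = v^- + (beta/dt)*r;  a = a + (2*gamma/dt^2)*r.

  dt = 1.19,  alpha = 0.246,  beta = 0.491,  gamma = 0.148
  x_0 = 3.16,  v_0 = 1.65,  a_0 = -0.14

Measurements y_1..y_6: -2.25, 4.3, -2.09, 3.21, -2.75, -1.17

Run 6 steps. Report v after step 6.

v_post = 2.4099

step 1: x_pred=5.0244  r=-7.2744  x^+=3.2349  v^+=-1.5180  a^+=-1.6605
step 2: x_pred=0.2527  r=4.0473  x^+=1.2483  v^+=-1.8241  a^+=-0.8145
step 3: x_pred=-1.4991  r=-0.5909  x^+=-1.6445  v^+=-3.0372  a^+=-0.9380
step 4: x_pred=-5.9229  r=9.1329  x^+=-3.6762  v^+=-0.3852  a^+=0.9710
step 5: x_pred=-3.4471  r=0.6971  x^+=-3.2756  v^+=1.0579  a^+=1.1167
step 6: x_pred=-1.2261  r=0.0561  x^+=-1.2123  v^+=2.4099  a^+=1.1284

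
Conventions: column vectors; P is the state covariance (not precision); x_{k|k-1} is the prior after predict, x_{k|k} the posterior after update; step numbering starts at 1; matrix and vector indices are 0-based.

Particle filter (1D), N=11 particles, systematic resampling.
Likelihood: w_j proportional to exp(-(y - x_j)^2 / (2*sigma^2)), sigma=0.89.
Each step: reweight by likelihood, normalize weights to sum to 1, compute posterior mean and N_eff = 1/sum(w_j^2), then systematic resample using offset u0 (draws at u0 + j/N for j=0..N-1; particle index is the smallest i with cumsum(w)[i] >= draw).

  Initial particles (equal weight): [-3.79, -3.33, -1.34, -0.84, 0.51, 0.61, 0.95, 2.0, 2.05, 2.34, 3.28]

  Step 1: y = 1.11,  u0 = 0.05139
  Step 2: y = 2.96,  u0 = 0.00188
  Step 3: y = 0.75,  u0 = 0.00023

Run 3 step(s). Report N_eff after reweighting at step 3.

N_eff = 7.9137

step 1: w=[0.0000, 0.0000, 0.0052, 0.0208, 0.1826, 0.1957, 0.2255, 0.1390, 0.1312, 0.0882, 0.0117]  mean=1.1942  Neff=5.9724  idx=[4, 4, 5, 5, 6, 6, 6, 7, 8, 8, 9]
step 2: w=[0.0079, 0.0079, 0.0107, 0.0107, 0.0272, 0.0272, 0.0272, 0.1947, 0.2066, 0.2066, 0.2734]  mean=1.9748  Neff=4.9854  idx=[0, 6, 7, 7, 8, 8, 9, 9, 10, 10, 10]
step 3: w=[0.2065, 0.2088, 0.0799, 0.0799, 0.0737, 0.0737, 0.0737, 0.0737, 0.0434, 0.0434, 0.0434]  mean=1.5321  Neff=7.9137  idx=[0, 0, 0, 1, 1, 2, 3, 4, 6, 7, 8]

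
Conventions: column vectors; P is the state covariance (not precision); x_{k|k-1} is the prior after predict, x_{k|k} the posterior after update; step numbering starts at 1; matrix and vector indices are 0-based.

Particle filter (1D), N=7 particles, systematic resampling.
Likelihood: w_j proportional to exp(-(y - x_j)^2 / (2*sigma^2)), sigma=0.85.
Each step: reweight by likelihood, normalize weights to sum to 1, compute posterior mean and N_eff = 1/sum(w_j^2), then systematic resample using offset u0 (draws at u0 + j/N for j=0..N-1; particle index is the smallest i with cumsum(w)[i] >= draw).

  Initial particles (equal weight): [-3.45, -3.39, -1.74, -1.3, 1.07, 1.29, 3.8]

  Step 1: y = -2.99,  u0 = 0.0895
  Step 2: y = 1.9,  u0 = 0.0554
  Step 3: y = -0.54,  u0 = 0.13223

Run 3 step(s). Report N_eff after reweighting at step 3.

N_eff = 6.8077

step 1: w=[0.3862, 0.4002, 0.1516, 0.0619, 0.0000, 0.0000, 0.0000]  mean=-3.0335  Neff=2.9748  idx=[0, 0, 0, 1, 1, 2, 3]
step 2: w=[0.0000, 0.0000, 0.0000, 0.0000, 0.0000, 0.1108, 0.8892]  mean=-1.3488  Neff=1.2454  idx=[5, 6, 6, 6, 6, 6, 6]
step 3: w=[0.0840, 0.1527, 0.1527, 0.1527, 0.1527, 0.1527, 0.1527]  mean=-1.3370  Neff=6.8077  idx=[1, 2, 3, 4, 5, 5, 6]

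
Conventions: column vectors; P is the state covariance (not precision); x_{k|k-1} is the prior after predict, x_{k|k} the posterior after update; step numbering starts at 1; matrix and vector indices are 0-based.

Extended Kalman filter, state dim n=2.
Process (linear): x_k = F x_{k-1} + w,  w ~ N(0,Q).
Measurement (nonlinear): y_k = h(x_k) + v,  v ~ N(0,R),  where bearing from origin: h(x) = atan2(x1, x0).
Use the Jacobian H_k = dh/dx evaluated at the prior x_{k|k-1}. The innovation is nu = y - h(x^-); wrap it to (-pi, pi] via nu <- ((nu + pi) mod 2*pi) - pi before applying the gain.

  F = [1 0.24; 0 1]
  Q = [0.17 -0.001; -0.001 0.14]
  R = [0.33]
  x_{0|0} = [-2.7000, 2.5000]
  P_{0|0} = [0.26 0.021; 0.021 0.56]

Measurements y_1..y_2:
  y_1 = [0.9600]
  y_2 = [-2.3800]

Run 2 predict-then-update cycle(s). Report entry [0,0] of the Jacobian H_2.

step 1: x^-=[-2.1000, 2.5000]  P^-=[0.4723 0.1544; 0.1544 0.7000]  H_jac=[-0.2345 -0.1970]  S=[0.3974]  K=[-0.3553; -0.4381]  nu=[-1.3095]  x^+=[-1.6348, 3.0737]  P^+=[0.4222 0.0925; 0.0925 0.6237]
step 2: x^-=[-0.8971, 3.0737]  P^-=[0.6725 0.2412; 0.2412 0.7637]  H_jac=[-0.2998 -0.0875]  S=[0.4090]  K=[-0.5446; -0.3403]  nu=[2.0484]  x^+=[-2.0128, 2.3767]  P^+=[0.5512 0.1654; 0.1654 0.7164]

H_jac[0,0] = -0.2998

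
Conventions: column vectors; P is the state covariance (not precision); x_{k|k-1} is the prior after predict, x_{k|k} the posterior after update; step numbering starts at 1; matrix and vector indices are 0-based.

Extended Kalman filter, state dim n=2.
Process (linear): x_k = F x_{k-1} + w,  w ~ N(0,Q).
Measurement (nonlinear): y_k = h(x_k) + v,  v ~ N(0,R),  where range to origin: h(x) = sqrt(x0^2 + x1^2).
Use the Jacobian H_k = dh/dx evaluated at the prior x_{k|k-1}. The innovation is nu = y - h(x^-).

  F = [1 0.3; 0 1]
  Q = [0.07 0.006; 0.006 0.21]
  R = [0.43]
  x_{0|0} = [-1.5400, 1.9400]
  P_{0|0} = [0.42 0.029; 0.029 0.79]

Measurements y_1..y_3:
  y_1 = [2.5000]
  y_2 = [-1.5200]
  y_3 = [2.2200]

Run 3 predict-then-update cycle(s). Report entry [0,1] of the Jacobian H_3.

H_jac[0,1] = -0.0775

step 1: x^-=[-0.9580, 1.9400]  P^-=[0.5785 0.2720; 0.2720 1.0000]  H_jac=[-0.4428 0.8966]  S=[1.1314]  K=[-0.0108; 0.6861]  nu=[0.3364]  x^+=[-0.9616, 2.1708]  P^+=[0.5784 0.2804; 0.2804 0.4675]
step 2: x^-=[-0.3104, 2.1708]  P^-=[0.8587 0.4267; 0.4267 0.6775]  H_jac=[-0.1416 0.9899]  S=[0.9915]  K=[0.3034; 0.6155]  nu=[-3.7128]  x^+=[-1.4368, -0.1144]  P^+=[0.7674 0.2415; 0.2415 0.3019]
step 3: x^-=[-1.4711, -0.1144]  P^-=[1.0095 0.3381; 0.3381 0.5119]  H_jac=[-0.9970 -0.0775]  S=[1.4888]  K=[-0.6936; -0.2531]  nu=[0.7445]  x^+=[-1.9875, -0.3028]  P^+=[0.2932 0.0768; 0.0768 0.4165]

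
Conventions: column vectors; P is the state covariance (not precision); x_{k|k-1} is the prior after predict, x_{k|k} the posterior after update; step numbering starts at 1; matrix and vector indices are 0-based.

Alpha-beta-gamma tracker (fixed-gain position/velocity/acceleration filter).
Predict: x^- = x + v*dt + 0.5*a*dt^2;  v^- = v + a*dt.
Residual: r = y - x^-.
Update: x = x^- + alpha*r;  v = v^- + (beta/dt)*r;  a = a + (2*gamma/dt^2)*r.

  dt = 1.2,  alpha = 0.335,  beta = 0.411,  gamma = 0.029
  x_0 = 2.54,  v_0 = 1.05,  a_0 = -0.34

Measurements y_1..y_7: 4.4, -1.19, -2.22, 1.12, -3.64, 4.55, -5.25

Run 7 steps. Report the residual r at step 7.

step 1: x_pred=3.5552  r=0.8448  x^+=3.8382  v^+=0.9313  a^+=-0.3060
step 2: x_pred=4.7355  r=-5.9255  x^+=2.7505  v^+=-1.4653  a^+=-0.5446
step 3: x_pred=0.6000  r=-2.8200  x^+=-0.3447  v^+=-3.0847  a^+=-0.6582
step 4: x_pred=-4.5203  r=5.6403  x^+=-2.6308  v^+=-1.9428  a^+=-0.4310
step 5: x_pred=-5.2725  r=1.6325  x^+=-4.7256  v^+=-1.9009  a^+=-0.3653
step 6: x_pred=-7.2697  r=11.8197  x^+=-3.3101  v^+=1.7090  a^+=0.1108
step 7: x_pred=-1.1795  r=-4.0705  x^+=-2.5431  v^+=0.4478  a^+=-0.0532

resid = -4.0705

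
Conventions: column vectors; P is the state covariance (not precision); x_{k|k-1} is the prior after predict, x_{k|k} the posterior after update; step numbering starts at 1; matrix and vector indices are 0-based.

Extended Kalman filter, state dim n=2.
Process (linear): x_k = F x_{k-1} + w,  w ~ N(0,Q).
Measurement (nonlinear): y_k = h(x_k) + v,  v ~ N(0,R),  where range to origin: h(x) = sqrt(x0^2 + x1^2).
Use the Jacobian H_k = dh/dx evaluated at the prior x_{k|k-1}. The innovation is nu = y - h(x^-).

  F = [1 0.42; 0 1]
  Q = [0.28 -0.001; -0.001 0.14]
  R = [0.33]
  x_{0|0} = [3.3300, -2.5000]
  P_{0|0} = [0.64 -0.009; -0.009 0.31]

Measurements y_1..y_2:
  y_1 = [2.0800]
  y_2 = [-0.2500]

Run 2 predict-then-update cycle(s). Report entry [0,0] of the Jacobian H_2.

H_jac[0,0] = 0.2556

step 1: x^-=[2.2800, -2.5000]  P^-=[0.9671 0.1202; 0.1202 0.4500]  H_jac=[0.6738 -0.7389]  S=[0.8951]  K=[0.6288; -0.2810]  nu=[-1.3035]  x^+=[1.4603, -2.1338]  P^+=[0.6132 0.2783; 0.2783 0.3793]
step 2: x^-=[0.5641, -2.1338]  P^-=[1.1939 0.4367; 0.4367 0.5193]  H_jac=[0.2556 -0.9668]  S=[0.6776]  K=[-0.1727; -0.5763]  nu=[-2.4571]  x^+=[0.9884, -0.7178]  P^+=[1.1737 0.3692; 0.3692 0.2943]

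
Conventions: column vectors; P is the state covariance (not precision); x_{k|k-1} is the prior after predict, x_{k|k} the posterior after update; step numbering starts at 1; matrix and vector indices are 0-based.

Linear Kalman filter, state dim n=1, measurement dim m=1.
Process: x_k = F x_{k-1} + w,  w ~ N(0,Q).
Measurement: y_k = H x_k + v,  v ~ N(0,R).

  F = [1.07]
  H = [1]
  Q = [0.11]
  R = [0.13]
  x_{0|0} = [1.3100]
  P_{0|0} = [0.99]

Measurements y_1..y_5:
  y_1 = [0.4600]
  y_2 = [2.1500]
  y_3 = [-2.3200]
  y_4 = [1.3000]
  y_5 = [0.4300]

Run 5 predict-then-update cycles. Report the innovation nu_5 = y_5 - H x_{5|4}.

step 1: x^-=[1.4017]  P^-=[1.2435]  S=[1.3735]  K=[0.9053]  nu=[-0.9417]  x^+=[0.5491]  P^+=[0.1177]
step 2: x^-=[0.5876]  P^-=[0.2447]  S=[0.3747]  K=[0.6531]  nu=[1.5624]  x^+=[1.6080]  P^+=[0.0849]
step 3: x^-=[1.7206]  P^-=[0.2072]  S=[0.3372]  K=[0.6145]  nu=[-4.0406]  x^+=[-0.7623]  P^+=[0.0799]
step 4: x^-=[-0.8156]  P^-=[0.2015]  S=[0.3315]  K=[0.6078]  nu=[2.1156]  x^+=[0.4702]  P^+=[0.0790]
step 5: x^-=[0.5031]  P^-=[0.2005]  S=[0.3305]  K=[0.6066]  nu=[-0.0731]  x^+=[0.4588]  P^+=[0.0789]

innov = [-0.0731]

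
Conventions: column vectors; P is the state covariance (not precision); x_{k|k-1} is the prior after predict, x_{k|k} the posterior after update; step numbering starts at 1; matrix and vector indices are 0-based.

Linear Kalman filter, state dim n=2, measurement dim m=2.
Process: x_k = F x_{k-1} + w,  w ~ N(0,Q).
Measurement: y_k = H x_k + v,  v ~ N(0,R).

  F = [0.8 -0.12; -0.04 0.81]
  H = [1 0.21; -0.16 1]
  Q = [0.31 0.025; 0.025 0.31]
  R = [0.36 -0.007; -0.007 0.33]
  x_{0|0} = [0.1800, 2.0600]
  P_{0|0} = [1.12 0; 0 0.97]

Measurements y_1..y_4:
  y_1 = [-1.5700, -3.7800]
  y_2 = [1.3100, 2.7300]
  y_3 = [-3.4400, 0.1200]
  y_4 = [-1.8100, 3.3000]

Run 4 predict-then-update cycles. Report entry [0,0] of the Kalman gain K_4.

step 1: x^-=[-0.1032, 1.6614]  P^-=[1.0408 -0.1051; -0.1051 0.9482]  S=[1.3984 -0.0760; -0.0760 1.3385]  K=[0.7196 -0.1621; 0.1067 0.7270]  nu=[-1.8157, -5.4579]  x^+=[-0.5252, -2.5005]  P^+=[0.2636 -0.0163; -0.0163 0.2366]
step 2: x^-=[-0.1201, -2.0044]  P^-=[0.4853 -0.0171; -0.0171 0.4667]  S=[0.8587 -0.0032; -0.0032 0.8146]  K=[0.5605 -0.1141; 0.0963 0.5767]  nu=[1.8510, 4.7152]  x^+=[0.3793, 0.8929]  P^+=[0.2045 -0.0089; -0.0089 0.1882]
step 3: x^-=[0.1963, 0.7081]  P^-=[0.4453 -0.0056; -0.0056 0.4344]  S=[0.8221 0.0075; 0.0075 0.7776]  K=[0.5412 -0.1041; 0.0990 0.5588]  nu=[-3.7850, -0.5567]  x^+=[-1.7940, 0.0223]  P^+=[0.1969 -0.0066; -0.0066 0.1827]
step 4: x^-=[-1.4379, 0.0898]  P^-=[0.4399 -0.0034; -0.0034 0.4306]  S=[0.8175 0.0098; 0.0098 0.7729]  K=[0.5385 -0.1023; 0.0998 0.5565]  nu=[-0.3909, 2.9801]  x^+=[-1.9532, 1.7093]  P^+=[0.1959 -0.0062; -0.0062 0.1820]

K[0,0] = 0.5385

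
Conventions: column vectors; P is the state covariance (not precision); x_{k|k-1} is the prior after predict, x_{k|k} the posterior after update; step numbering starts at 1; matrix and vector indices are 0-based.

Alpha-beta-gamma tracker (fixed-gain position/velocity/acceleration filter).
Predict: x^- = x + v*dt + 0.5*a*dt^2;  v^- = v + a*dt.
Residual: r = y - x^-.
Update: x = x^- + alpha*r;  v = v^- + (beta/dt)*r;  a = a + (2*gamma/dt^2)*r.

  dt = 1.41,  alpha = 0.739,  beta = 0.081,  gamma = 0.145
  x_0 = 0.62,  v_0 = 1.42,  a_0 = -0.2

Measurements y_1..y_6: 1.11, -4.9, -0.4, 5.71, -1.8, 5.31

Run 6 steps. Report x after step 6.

x_post = 3.0564

step 1: x_pred=2.4234  r=-1.3134  x^+=1.4528  v^+=1.0625  a^+=-0.3916
step 2: x_pred=2.5617  r=-7.4617  x^+=-2.9525  v^+=0.0818  a^+=-1.4800
step 3: x_pred=-4.3084  r=3.9084  x^+=-1.4201  v^+=-1.7805  a^+=-0.9099
step 4: x_pred=-4.8351  r=10.5451  x^+=2.9577  v^+=-2.4577  a^+=0.6283
step 5: x_pred=0.1169  r=-1.9169  x^+=-1.2997  v^+=-1.6819  a^+=0.3487
step 6: x_pred=-3.3246  r=8.6346  x^+=3.0564  v^+=-0.6943  a^+=1.6082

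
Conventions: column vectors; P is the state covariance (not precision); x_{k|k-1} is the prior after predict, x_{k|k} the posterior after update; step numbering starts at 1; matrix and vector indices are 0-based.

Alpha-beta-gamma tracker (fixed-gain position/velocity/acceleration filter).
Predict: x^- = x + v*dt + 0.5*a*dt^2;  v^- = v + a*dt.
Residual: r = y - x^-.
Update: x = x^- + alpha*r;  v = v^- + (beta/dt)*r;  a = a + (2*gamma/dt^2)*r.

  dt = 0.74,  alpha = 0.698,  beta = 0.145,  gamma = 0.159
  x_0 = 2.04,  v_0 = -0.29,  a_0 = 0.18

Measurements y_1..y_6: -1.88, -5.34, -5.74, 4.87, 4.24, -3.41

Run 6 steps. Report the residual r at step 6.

step 1: x_pred=1.8747  r=-3.7547  x^+=-0.7461  v^+=-0.8925  a^+=-2.0004
step 2: x_pred=-1.9543  r=-3.3857  x^+=-4.3175  v^+=-3.0362  a^+=-3.9666
step 3: x_pred=-7.6504  r=1.9104  x^+=-6.3169  v^+=-5.5972  a^+=-2.8572
step 4: x_pred=-11.2411  r=16.1111  x^+=0.0044  v^+=-4.5546  a^+=6.4988
step 5: x_pred=-1.5866  r=5.8266  x^+=2.4804  v^+=1.3962  a^+=9.8824
step 6: x_pred=6.2194  r=-9.6294  x^+=-0.5019  v^+=6.8224  a^+=4.2904

resid = -9.6294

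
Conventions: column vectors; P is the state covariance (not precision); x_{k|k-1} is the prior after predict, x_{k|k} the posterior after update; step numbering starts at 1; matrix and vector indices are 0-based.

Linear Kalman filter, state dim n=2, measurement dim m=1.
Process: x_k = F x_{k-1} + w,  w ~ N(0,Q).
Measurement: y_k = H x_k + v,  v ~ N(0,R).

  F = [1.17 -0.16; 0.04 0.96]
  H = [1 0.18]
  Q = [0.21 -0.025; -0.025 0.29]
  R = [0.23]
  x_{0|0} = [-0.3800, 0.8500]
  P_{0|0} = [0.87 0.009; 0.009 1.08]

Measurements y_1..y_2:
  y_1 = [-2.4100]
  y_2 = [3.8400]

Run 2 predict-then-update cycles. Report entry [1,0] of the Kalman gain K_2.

step 1: x^-=[-0.5806, 0.8008]  P^-=[1.4252 -0.1401; -0.1401 1.2874]  S=[1.6465]  K=[0.8503; 0.0556]  nu=[-1.9735]  x^+=[-2.2587, 0.6910]  P^+=[0.2348 -0.2180; -0.2180 1.2823]
step 2: x^-=[-2.7532, 0.5730]  P^-=[0.6459 -0.4545; -0.4545 1.4554]  S=[0.7594]  K=[0.7428; -0.2535]  nu=[6.4901]  x^+=[2.0674, -1.0719]  P^+=[0.2269 -0.3115; -0.3115 1.4066]

K[1,0] = -0.2535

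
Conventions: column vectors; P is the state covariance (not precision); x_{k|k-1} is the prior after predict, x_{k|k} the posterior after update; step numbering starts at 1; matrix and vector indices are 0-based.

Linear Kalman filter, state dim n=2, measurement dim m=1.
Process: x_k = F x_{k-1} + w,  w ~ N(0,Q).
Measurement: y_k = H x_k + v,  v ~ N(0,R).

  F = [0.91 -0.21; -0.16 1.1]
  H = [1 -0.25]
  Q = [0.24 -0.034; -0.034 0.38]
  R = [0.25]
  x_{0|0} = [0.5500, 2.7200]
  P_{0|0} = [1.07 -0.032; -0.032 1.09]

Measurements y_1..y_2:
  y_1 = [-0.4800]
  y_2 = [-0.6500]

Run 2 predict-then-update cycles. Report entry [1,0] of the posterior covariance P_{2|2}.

P_post[1,0] = 0.1679

step 1: x^-=[-0.0707, 2.9040]  P^-=[1.1864 -0.4747; -0.4747 1.7376]  S=[1.7823]  K=[0.7322; -0.5101]  nu=[0.3167]  x^+=[0.1612, 2.7425]  P^+=[0.2308 0.1910; 0.1910 1.2739]
step 2: x^-=[-0.4292, 2.9909]  P^-=[0.4143 -0.1643; -0.1643 1.8601]  S=[0.8627]  K=[0.5279; -0.7295]  nu=[0.5270]  x^+=[-0.1511, 2.6065]  P^+=[0.1739 0.1679; 0.1679 1.4010]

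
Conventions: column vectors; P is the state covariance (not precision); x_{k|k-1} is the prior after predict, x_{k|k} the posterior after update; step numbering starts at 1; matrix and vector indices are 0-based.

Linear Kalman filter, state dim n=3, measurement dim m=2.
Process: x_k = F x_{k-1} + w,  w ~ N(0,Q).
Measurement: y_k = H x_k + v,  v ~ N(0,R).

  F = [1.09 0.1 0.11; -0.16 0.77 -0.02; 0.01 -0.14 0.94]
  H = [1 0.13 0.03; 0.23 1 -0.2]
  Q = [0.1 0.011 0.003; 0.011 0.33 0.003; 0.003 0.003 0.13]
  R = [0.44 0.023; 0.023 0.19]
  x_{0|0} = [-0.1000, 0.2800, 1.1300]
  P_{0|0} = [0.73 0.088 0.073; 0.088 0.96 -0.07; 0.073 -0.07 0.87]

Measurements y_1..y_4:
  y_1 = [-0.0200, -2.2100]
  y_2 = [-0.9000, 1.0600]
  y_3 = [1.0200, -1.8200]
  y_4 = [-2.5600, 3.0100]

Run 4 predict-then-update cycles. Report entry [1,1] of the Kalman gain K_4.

step 1: x^-=[0.0433, 0.2090, 1.0220]  P^-=[1.0226 0.0195 0.1435; 0.0195 0.8992 -0.1772; 0.1435 -0.1772 0.9372]  S=[1.4909 0.3611; 0.3611 1.2474]  K=[0.6953 -0.0201; -0.1016 0.7822; 0.1764 -0.3169]  nu=[-0.1211, -2.2246]  x^+=[0.0039, -1.5188, 1.7057]  P^+=[0.3113 -0.0527 0.0335; -0.0527 0.1779 0.0973; 0.0335 0.0973 0.8058]
step 2: x^-=[0.0400, -1.2042, 1.8160]  P^-=[0.4801 -0.0681 0.1372; -0.0681 0.4540 0.0322; 0.1372 0.0322 0.8207]  S=[0.9193 0.0910; 0.0910 0.6454]  K=[0.5221 -0.0506; -0.0761 0.6799; 0.1988 -0.1835]  nu=[-0.8379, 2.6183]  x^+=[-0.5299, 0.6398, 1.1689]  P^+=[0.2327 -0.0420 0.0455; -0.0420 0.1597 0.1131; 0.0455 0.1131 0.7693]
step 3: x^-=[-0.3850, 0.5540, 1.0039]  P^-=[0.3916 -0.0460 0.1447; -0.0460 0.4381 0.0450; 0.1447 0.0450 0.7841]  S=[0.8368 0.0902; 0.0902 0.6277]  K=[0.4707 -0.0435; -0.0580 0.6751; 0.2251 -0.1574]  nu=[1.3029, -2.0847]  x^+=[0.3190, -0.9290, 1.6253]  P^+=[0.2087 -0.0336 0.0594; -0.0336 0.1563 0.1081; 0.0594 0.1081 0.7326]
step 4: x^-=[0.4336, -0.7989, 1.6610]  P^-=[0.3677 -0.0360 0.1533; -0.0360 0.4336 0.0407; 0.1533 0.0407 0.7531]  S=[0.8158 0.0929; 0.0929 0.6263]  K=[0.4550 -0.0389; -0.0502 0.6736; 0.2397 -0.1548]  nu=[-2.9396, 4.0413]  x^+=[-1.0612, 2.0712, 0.3305]  P^+=[0.2011 -0.0296 0.0680; -0.0296 0.1537 0.1001; 0.0680 0.1001 0.6981]

K[1,1] = 0.6736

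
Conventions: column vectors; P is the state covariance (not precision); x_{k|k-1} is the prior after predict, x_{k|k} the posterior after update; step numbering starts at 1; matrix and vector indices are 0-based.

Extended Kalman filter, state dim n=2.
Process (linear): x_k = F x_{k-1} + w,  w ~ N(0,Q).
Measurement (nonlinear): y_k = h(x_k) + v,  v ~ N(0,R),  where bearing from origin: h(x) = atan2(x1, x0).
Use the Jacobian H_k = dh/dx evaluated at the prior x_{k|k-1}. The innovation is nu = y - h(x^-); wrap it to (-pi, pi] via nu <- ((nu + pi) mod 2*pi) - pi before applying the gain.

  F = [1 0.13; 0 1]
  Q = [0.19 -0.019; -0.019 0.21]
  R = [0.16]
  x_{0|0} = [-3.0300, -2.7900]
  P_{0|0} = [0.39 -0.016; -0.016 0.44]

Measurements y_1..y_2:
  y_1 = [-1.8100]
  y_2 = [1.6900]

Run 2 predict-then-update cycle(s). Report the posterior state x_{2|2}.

step 1: x^-=[-3.3927, -2.7900]  P^-=[0.5833 0.0222; 0.0222 0.6500]  H_jac=[0.1446 -0.1758]  S=[0.1912]  K=[0.4208; -0.5811]  nu=[0.6434]  x^+=[-3.1220, -3.1639]  P^+=[0.5494 0.0689; 0.0689 0.5854]
step 2: x^-=[-3.5333, -3.1639]  P^-=[0.7672 0.1261; 0.1261 0.7954]  H_jac=[0.1407 -0.1571]  S=[0.1892]  K=[0.4656; -0.5666]  nu=[-2.1819]  x^+=[-4.5493, -1.9276]  P^+=[0.7262 0.1760; 0.1760 0.7347]

x_post = [-4.5493, -1.9276]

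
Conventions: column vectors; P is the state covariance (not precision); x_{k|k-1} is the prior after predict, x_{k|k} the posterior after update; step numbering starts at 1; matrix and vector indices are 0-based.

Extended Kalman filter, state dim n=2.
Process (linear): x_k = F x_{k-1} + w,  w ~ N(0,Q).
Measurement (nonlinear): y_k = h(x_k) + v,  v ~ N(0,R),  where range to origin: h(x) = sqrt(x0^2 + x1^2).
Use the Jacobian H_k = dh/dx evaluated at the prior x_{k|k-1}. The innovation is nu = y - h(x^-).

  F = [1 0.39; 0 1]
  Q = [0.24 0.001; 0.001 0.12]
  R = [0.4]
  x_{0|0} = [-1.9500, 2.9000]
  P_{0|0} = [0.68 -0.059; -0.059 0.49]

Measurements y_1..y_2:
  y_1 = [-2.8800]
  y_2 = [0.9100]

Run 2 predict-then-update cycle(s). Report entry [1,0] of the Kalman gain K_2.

K[1,0] = -0.4199

step 1: x^-=[-0.8190, 2.9000]  P^-=[0.9485 0.1331; 0.1331 0.6100]  H_jac=[-0.2718 0.9624]  S=[0.9654]  K=[-0.1344; 0.5706]  nu=[-5.8934]  x^+=[-0.0272, -0.4629]  P^+=[0.9311 0.2071; 0.2071 0.2957]
step 2: x^-=[-0.2077, -0.4629]  P^-=[1.3776 0.3234; 0.3234 0.4157]  H_jac=[-0.4094 -0.9123]  S=[1.2186]  K=[-0.7050; -0.4199]  nu=[0.4026]  x^+=[-0.4916, -0.6320]  P^+=[0.7719 -0.0373; -0.0373 0.2008]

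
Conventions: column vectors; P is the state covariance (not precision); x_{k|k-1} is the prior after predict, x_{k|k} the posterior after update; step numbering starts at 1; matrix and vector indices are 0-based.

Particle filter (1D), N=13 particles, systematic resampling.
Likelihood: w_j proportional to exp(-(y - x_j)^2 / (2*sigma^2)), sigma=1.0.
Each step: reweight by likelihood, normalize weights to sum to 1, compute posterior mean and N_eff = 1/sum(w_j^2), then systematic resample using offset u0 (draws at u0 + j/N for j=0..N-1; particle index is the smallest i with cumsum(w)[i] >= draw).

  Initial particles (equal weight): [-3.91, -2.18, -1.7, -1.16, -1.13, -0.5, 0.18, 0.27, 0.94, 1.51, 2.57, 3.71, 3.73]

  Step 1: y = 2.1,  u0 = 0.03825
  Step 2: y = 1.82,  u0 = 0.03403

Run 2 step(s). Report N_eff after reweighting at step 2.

step 1: w=[0.0000, 0.0000, 0.0002, 0.0016, 0.0017, 0.0107, 0.0499, 0.0590, 0.1607, 0.2646, 0.2820, 0.0862, 0.0834]  mean=1.9215  Neff=5.1064  idx=[6, 7, 8, 8, 9, 9, 9, 10, 10, 10, 10, 11, 12]
step 2: w=[0.0321, 0.0370, 0.0835, 0.0835, 0.1173, 0.1173, 0.1173, 0.0929, 0.0929, 0.0929, 0.0929, 0.0206, 0.0199]  mean=1.8095  Neff=10.7590  idx=[1, 2, 3, 4, 4, 5, 6, 6, 7, 8, 9, 10, 10]

N_eff = 10.7590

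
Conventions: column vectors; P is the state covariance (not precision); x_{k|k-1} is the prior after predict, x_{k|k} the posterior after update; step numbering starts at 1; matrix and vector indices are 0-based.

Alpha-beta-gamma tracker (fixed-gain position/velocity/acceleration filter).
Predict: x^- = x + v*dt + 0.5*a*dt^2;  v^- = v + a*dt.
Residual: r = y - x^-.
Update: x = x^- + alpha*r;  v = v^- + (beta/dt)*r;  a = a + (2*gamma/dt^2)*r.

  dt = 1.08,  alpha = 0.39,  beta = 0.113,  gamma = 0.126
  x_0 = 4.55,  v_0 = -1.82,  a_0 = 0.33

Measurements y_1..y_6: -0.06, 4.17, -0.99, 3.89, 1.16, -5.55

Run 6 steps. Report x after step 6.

x_post = 0.4096

step 1: x_pred=2.7769  r=-2.8369  x^+=1.6705  v^+=-1.7604  a^+=-0.2829
step 2: x_pred=-0.3958  r=4.5658  x^+=1.3849  v^+=-1.5882  a^+=0.7035
step 3: x_pred=0.0799  r=-1.0699  x^+=-0.3374  v^+=-0.9404  a^+=0.4724
step 4: x_pred=-1.0775  r=4.9675  x^+=0.8598  v^+=0.0895  a^+=1.5456
step 5: x_pred=1.8579  r=-0.6979  x^+=1.5857  v^+=1.6858  a^+=1.3948
step 6: x_pred=4.2198  r=-9.7698  x^+=0.4096  v^+=2.1699  a^+=-0.7160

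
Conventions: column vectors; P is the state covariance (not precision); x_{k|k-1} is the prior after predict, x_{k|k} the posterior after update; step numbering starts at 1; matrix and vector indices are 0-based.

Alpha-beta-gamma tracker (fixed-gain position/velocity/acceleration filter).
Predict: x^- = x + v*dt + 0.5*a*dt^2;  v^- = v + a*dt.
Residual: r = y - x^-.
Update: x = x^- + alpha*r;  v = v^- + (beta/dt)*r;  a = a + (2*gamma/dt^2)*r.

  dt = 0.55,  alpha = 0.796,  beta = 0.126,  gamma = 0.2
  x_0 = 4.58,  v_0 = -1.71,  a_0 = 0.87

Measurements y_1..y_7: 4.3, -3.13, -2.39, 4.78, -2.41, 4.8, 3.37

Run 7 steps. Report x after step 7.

x_post = 4.1710

step 1: x_pred=3.7711  r=0.5289  x^+=4.1921  v^+=-1.1103  a^+=1.5694
step 2: x_pred=3.8188  r=-6.9488  x^+=-1.7124  v^+=-1.8391  a^+=-7.6191
step 3: x_pred=-3.8763  r=1.4863  x^+=-2.6932  v^+=-5.6891  a^+=-5.6537
step 4: x_pred=-6.6773  r=11.4573  x^+=2.4427  v^+=-6.1738  a^+=9.4965
step 5: x_pred=0.4834  r=-2.8934  x^+=-1.8197  v^+=-1.6136  a^+=5.6704
step 6: x_pred=-1.8496  r=6.6496  x^+=3.4435  v^+=3.0285  a^+=14.4633
step 7: x_pred=7.2967  r=-3.9267  x^+=4.1710  v^+=10.0837  a^+=9.2709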